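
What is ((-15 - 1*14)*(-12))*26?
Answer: 9048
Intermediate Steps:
((-15 - 1*14)*(-12))*26 = ((-15 - 14)*(-12))*26 = -29*(-12)*26 = 348*26 = 9048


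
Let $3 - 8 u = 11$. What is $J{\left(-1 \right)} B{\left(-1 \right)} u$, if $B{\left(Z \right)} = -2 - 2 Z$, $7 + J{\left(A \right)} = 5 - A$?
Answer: $0$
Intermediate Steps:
$J{\left(A \right)} = -2 - A$ ($J{\left(A \right)} = -7 - \left(-5 + A\right) = -2 - A$)
$u = -1$ ($u = \frac{3}{8} - \frac{11}{8} = -1$)
$J{\left(-1 \right)} B{\left(-1 \right)} u = \left(-2 - -1\right) \left(-2 - -2\right) \left(-1\right) = \left(-2 + 1\right) \left(-2 + 2\right) \left(-1\right) = \left(-1\right) 0 \left(-1\right) = 0 \left(-1\right) = 0$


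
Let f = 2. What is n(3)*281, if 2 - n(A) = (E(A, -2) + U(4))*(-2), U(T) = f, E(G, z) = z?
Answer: 562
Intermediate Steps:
U(T) = 2
n(A) = 2 (n(A) = 2 - (-2 + 2)*(-2) = 2 - 0*(-2) = 2 - 1*0 = 2 + 0 = 2)
n(3)*281 = 2*281 = 562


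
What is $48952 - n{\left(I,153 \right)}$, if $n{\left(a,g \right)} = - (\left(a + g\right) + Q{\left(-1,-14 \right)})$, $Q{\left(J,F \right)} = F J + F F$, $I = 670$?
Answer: $49985$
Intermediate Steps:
$Q{\left(J,F \right)} = F^{2} + F J$ ($Q{\left(J,F \right)} = F J + F^{2} = F^{2} + F J$)
$n{\left(a,g \right)} = -210 - a - g$ ($n{\left(a,g \right)} = - (\left(a + g\right) - 14 \left(-14 - 1\right)) = - (\left(a + g\right) - -210) = - (\left(a + g\right) + 210) = - (210 + a + g) = -210 - a - g$)
$48952 - n{\left(I,153 \right)} = 48952 - \left(-210 - 670 - 153\right) = 48952 - -1033 = 48952 + 1033 = 49985$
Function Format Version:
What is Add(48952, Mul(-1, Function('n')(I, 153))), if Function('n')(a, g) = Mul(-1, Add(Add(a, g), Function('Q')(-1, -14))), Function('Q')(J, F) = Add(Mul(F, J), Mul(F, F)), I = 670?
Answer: 49985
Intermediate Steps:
Function('Q')(J, F) = Add(Pow(F, 2), Mul(F, J)) (Function('Q')(J, F) = Add(Mul(F, J), Pow(F, 2)) = Add(Pow(F, 2), Mul(F, J)))
Function('n')(a, g) = Add(-210, Mul(-1, a), Mul(-1, g)) (Function('n')(a, g) = Mul(-1, Add(Add(a, g), Mul(-14, Add(-14, -1)))) = Mul(-1, Add(Add(a, g), Mul(-14, -15))) = Mul(-1, Add(Add(a, g), 210)) = Mul(-1, Add(210, a, g)) = Add(-210, Mul(-1, a), Mul(-1, g)))
Add(48952, Mul(-1, Function('n')(I, 153))) = Add(48952, Mul(-1, Add(-210, Mul(-1, 670), Mul(-1, 153)))) = Add(48952, Mul(-1, Add(-210, -670, -153))) = Add(48952, Mul(-1, -1033)) = Add(48952, 1033) = 49985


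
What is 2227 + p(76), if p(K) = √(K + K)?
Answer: 2227 + 2*√38 ≈ 2239.3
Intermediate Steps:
p(K) = √2*√K (p(K) = √(2*K) = √2*√K)
2227 + p(76) = 2227 + √2*√76 = 2227 + √2*(2*√19) = 2227 + 2*√38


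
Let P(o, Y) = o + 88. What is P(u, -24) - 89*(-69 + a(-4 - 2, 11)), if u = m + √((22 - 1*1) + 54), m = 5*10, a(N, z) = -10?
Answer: 7169 + 5*√3 ≈ 7177.7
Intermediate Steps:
m = 50
u = 50 + 5*√3 (u = 50 + √((22 - 1*1) + 54) = 50 + √((22 - 1) + 54) = 50 + √(21 + 54) = 50 + √75 = 50 + 5*√3 ≈ 58.660)
P(o, Y) = 88 + o
P(u, -24) - 89*(-69 + a(-4 - 2, 11)) = (88 + (50 + 5*√3)) - 89*(-69 - 10) = (138 + 5*√3) - 89*(-79) = (138 + 5*√3) - 1*(-7031) = (138 + 5*√3) + 7031 = 7169 + 5*√3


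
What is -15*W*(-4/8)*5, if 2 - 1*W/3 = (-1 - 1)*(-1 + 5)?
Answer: 1125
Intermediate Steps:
W = 30 (W = 6 - 3*(-1 - 1)*(-1 + 5) = 6 - (-6)*4 = 6 - 3*(-8) = 6 + 24 = 30)
-15*W*(-4/8)*5 = -15*30*(-4/8)*5 = -15*30*(-4*⅛)*5 = -15*30*(-½)*5 = -(-225)*5 = -15*(-75) = 1125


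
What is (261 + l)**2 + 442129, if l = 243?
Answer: 696145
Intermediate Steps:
(261 + l)**2 + 442129 = (261 + 243)**2 + 442129 = 504**2 + 442129 = 254016 + 442129 = 696145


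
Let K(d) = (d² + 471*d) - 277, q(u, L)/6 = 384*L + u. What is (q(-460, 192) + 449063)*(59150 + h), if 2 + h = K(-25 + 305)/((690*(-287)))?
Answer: 495661262227487/9430 ≈ 5.2562e+10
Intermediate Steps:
q(u, L) = 6*u + 2304*L (q(u, L) = 6*(384*L + u) = 6*(u + 384*L) = 6*u + 2304*L)
K(d) = -277 + d² + 471*d
h = -202021/66010 (h = -2 + (-277 + (-25 + 305)² + 471*(-25 + 305))/((690*(-287))) = -2 + (-277 + 280² + 471*280)/(-198030) = -2 + (-277 + 78400 + 131880)*(-1/198030) = -2 + 210003*(-1/198030) = -2 - 70001/66010 = -202021/66010 ≈ -3.0605)
(q(-460, 192) + 449063)*(59150 + h) = ((6*(-460) + 2304*192) + 449063)*(59150 - 202021/66010) = ((-2760 + 442368) + 449063)*(3904289479/66010) = (439608 + 449063)*(3904289479/66010) = 888671*(3904289479/66010) = 495661262227487/9430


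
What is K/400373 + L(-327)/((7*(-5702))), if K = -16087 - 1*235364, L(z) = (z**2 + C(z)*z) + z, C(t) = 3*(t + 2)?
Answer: -180365899485/15980487922 ≈ -11.287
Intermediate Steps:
C(t) = 6 + 3*t (C(t) = 3*(2 + t) = 6 + 3*t)
L(z) = z + z**2 + z*(6 + 3*z) (L(z) = (z**2 + (6 + 3*z)*z) + z = (z**2 + z*(6 + 3*z)) + z = z + z**2 + z*(6 + 3*z))
K = -251451 (K = -16087 - 235364 = -251451)
K/400373 + L(-327)/((7*(-5702))) = -251451/400373 + (-327*(7 + 4*(-327)))/((7*(-5702))) = -251451*1/400373 - 327*(7 - 1308)/(-39914) = -251451/400373 - 327*(-1301)*(-1/39914) = -251451/400373 + 425427*(-1/39914) = -251451/400373 - 425427/39914 = -180365899485/15980487922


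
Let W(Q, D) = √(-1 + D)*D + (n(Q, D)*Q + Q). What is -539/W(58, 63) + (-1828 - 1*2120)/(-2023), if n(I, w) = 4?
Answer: 68264591/23405821 - 33957*√62/161978 ≈ 1.2659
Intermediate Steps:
W(Q, D) = 5*Q + D*√(-1 + D) (W(Q, D) = √(-1 + D)*D + (4*Q + Q) = D*√(-1 + D) + 5*Q = 5*Q + D*√(-1 + D))
-539/W(58, 63) + (-1828 - 1*2120)/(-2023) = -539/(5*58 + 63*√(-1 + 63)) + (-1828 - 1*2120)/(-2023) = -539/(290 + 63*√62) + (-1828 - 2120)*(-1/2023) = -539/(290 + 63*√62) - 3948*(-1/2023) = -539/(290 + 63*√62) + 564/289 = 564/289 - 539/(290 + 63*√62)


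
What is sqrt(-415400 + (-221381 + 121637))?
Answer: 2*I*sqrt(128786) ≈ 717.74*I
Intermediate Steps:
sqrt(-415400 + (-221381 + 121637)) = sqrt(-415400 - 99744) = sqrt(-515144) = 2*I*sqrt(128786)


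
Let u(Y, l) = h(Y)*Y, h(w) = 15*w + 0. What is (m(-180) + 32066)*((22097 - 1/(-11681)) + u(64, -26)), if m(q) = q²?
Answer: 62905645467268/11681 ≈ 5.3853e+9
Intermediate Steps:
h(w) = 15*w
u(Y, l) = 15*Y² (u(Y, l) = (15*Y)*Y = 15*Y²)
(m(-180) + 32066)*((22097 - 1/(-11681)) + u(64, -26)) = ((-180)² + 32066)*((22097 - 1/(-11681)) + 15*64²) = (32400 + 32066)*((22097 - 1*(-1/11681)) + 15*4096) = 64466*((22097 + 1/11681) + 61440) = 64466*(258115058/11681 + 61440) = 64466*(975795698/11681) = 62905645467268/11681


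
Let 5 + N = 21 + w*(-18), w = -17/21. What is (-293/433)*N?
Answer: -62702/3031 ≈ -20.687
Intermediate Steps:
w = -17/21 (w = -17*1/21 = -17/21 ≈ -0.80952)
N = 214/7 (N = -5 + (21 - 17/21*(-18)) = -5 + (21 + 102/7) = -5 + 249/7 = 214/7 ≈ 30.571)
(-293/433)*N = -293/433*(214/7) = -293*1/433*(214/7) = -293/433*214/7 = -62702/3031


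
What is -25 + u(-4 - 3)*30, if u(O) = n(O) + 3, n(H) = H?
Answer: -145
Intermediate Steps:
u(O) = 3 + O (u(O) = O + 3 = 3 + O)
-25 + u(-4 - 3)*30 = -25 + (3 + (-4 - 3))*30 = -25 + (3 - 7)*30 = -25 - 4*30 = -25 - 120 = -145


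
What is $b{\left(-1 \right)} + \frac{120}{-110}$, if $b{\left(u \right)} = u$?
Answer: $- \frac{23}{11} \approx -2.0909$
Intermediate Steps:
$b{\left(-1 \right)} + \frac{120}{-110} = -1 + \frac{120}{-110} = -1 + 120 \left(- \frac{1}{110}\right) = -1 - \frac{12}{11} = - \frac{23}{11}$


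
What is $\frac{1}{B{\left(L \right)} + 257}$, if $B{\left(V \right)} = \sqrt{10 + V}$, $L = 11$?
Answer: $\frac{257}{66028} - \frac{\sqrt{21}}{66028} \approx 0.0038229$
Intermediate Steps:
$\frac{1}{B{\left(L \right)} + 257} = \frac{1}{\sqrt{10 + 11} + 257} = \frac{1}{\sqrt{21} + 257} = \frac{1}{257 + \sqrt{21}}$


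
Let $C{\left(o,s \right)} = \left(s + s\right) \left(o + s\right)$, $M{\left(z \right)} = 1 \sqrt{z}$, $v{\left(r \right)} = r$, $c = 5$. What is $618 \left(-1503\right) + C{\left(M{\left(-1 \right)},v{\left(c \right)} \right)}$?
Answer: $-928804 + 10 i \approx -9.288 \cdot 10^{5} + 10.0 i$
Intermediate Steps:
$M{\left(z \right)} = \sqrt{z}$
$C{\left(o,s \right)} = 2 s \left(o + s\right)$
$618 \left(-1503\right) + C{\left(M{\left(-1 \right)},v{\left(c \right)} \right)} = 618 \left(-1503\right) + 2 \cdot 5 \left(\sqrt{-1} + 5\right) = -928854 + 2 \cdot 5 \left(i + 5\right) = -928854 + 2 \cdot 5 \left(5 + i\right) = -928854 + \left(50 + 10 i\right) = -928804 + 10 i$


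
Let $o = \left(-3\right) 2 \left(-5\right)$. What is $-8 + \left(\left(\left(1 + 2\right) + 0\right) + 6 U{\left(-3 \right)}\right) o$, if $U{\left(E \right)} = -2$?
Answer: $-278$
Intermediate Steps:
$o = 30$ ($o = \left(-6\right) \left(-5\right) = 30$)
$-8 + \left(\left(\left(1 + 2\right) + 0\right) + 6 U{\left(-3 \right)}\right) o = -8 + \left(\left(\left(1 + 2\right) + 0\right) + 6 \left(-2\right)\right) 30 = -8 + \left(\left(3 + 0\right) - 12\right) 30 = -8 + \left(3 - 12\right) 30 = -8 - 270 = -278$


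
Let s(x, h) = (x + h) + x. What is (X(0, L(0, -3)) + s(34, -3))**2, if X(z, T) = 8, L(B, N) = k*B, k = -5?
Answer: 5329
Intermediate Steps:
s(x, h) = h + 2*x (s(x, h) = (h + x) + x = h + 2*x)
L(B, N) = -5*B
(X(0, L(0, -3)) + s(34, -3))**2 = (8 + (-3 + 2*34))**2 = (8 + (-3 + 68))**2 = (8 + 65)**2 = 73**2 = 5329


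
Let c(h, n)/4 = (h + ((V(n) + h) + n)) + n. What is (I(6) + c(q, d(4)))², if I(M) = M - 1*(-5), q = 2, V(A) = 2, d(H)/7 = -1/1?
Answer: 441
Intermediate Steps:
d(H) = -7 (d(H) = 7*(-1/1) = 7*(-1*1) = 7*(-1) = -7)
I(M) = 5 + M (I(M) = M + 5 = 5 + M)
c(h, n) = 8 + 8*h + 8*n (c(h, n) = 4*((h + ((2 + h) + n)) + n) = 4*((h + (2 + h + n)) + n) = 4*((2 + n + 2*h) + n) = 4*(2 + 2*h + 2*n) = 8 + 8*h + 8*n)
(I(6) + c(q, d(4)))² = ((5 + 6) + (8 + 8*2 + 8*(-7)))² = (11 + (8 + 16 - 56))² = (11 - 32)² = (-21)² = 441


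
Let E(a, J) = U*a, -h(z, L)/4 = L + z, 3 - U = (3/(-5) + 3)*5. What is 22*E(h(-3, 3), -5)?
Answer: 0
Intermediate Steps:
U = -9 (U = 3 - (3/(-5) + 3)*5 = 3 - (3*(-1/5) + 3)*5 = 3 - (-3/5 + 3)*5 = 3 - 12*5/5 = 3 - 1*12 = 3 - 12 = -9)
h(z, L) = -4*L - 4*z (h(z, L) = -4*(L + z) = -4*L - 4*z)
E(a, J) = -9*a
22*E(h(-3, 3), -5) = 22*(-9*(-4*3 - 4*(-3))) = 22*(-9*(-12 + 12)) = 22*(-9*0) = 22*0 = 0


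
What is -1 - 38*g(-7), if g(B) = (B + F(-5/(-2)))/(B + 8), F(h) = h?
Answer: 170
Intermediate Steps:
g(B) = (5/2 + B)/(8 + B) (g(B) = (B - 5/(-2))/(B + 8) = (B - 5*(-½))/(8 + B) = (B + 5/2)/(8 + B) = (5/2 + B)/(8 + B))
-1 - 38*g(-7) = -1 - 38*(5/2 - 7)/(8 - 7) = -1 - 38*(-9)/(1*2) = -1 - 38*(-9)/2 = -1 - 38*(-9/2) = -1 + 171 = 170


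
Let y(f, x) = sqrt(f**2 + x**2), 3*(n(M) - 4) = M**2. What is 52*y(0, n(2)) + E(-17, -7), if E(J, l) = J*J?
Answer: 1699/3 ≈ 566.33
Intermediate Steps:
E(J, l) = J**2
n(M) = 4 + M**2/3
52*y(0, n(2)) + E(-17, -7) = 52*sqrt(0**2 + (4 + (1/3)*2**2)**2) + (-17)**2 = 52*sqrt(0 + (4 + (1/3)*4)**2) + 289 = 52*sqrt(0 + (4 + 4/3)**2) + 289 = 52*sqrt(0 + (16/3)**2) + 289 = 52*sqrt(0 + 256/9) + 289 = 52*sqrt(256/9) + 289 = 52*(16/3) + 289 = 832/3 + 289 = 1699/3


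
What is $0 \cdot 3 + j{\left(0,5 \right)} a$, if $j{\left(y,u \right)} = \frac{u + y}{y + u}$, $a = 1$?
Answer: $1$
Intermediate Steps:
$j{\left(y,u \right)} = 1$ ($j{\left(y,u \right)} = \frac{u + y}{u + y} = 1$)
$0 \cdot 3 + j{\left(0,5 \right)} a = 0 \cdot 3 + 1 \cdot 1 = 0 + 1 = 1$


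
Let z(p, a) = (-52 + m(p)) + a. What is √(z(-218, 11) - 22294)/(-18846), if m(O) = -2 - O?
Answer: -I*√22119/18846 ≈ -0.0078916*I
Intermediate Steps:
z(p, a) = -54 + a - p (z(p, a) = (-52 + (-2 - p)) + a = (-54 - p) + a = -54 + a - p)
√(z(-218, 11) - 22294)/(-18846) = √((-54 + 11 - 1*(-218)) - 22294)/(-18846) = √((-54 + 11 + 218) - 22294)*(-1/18846) = √(175 - 22294)*(-1/18846) = √(-22119)*(-1/18846) = (I*√22119)*(-1/18846) = -I*√22119/18846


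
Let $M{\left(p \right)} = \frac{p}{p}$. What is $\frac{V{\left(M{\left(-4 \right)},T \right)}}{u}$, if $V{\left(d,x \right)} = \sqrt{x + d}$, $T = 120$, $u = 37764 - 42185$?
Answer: $- \frac{11}{4421} \approx -0.0024881$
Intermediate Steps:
$M{\left(p \right)} = 1$
$u = -4421$
$V{\left(d,x \right)} = \sqrt{d + x}$
$\frac{V{\left(M{\left(-4 \right)},T \right)}}{u} = \frac{\sqrt{1 + 120}}{-4421} = \sqrt{121} \left(- \frac{1}{4421}\right) = 11 \left(- \frac{1}{4421}\right) = - \frac{11}{4421}$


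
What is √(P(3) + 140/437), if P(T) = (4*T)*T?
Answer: 16*√27094/437 ≈ 6.0266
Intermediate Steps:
P(T) = 4*T²
√(P(3) + 140/437) = √(4*3² + 140/437) = √(4*9 + 140*(1/437)) = √(36 + 140/437) = √(15872/437) = 16*√27094/437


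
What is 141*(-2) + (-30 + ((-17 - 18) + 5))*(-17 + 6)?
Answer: 378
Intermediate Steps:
141*(-2) + (-30 + ((-17 - 18) + 5))*(-17 + 6) = -282 + (-30 + (-35 + 5))*(-11) = -282 + (-30 - 30)*(-11) = -282 - 60*(-11) = -282 + 660 = 378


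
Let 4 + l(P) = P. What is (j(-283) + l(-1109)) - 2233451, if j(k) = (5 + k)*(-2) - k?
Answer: -2233725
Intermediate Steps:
l(P) = -4 + P
j(k) = -10 - 3*k (j(k) = (-10 - 2*k) - k = -10 - 3*k)
(j(-283) + l(-1109)) - 2233451 = ((-10 - 3*(-283)) + (-4 - 1109)) - 2233451 = ((-10 + 849) - 1113) - 2233451 = (839 - 1113) - 2233451 = -274 - 2233451 = -2233725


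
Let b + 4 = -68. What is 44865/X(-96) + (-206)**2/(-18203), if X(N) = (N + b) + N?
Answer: -275960233/1601864 ≈ -172.27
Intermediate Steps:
b = -72 (b = -4 - 68 = -72)
X(N) = -72 + 2*N (X(N) = (N - 72) + N = (-72 + N) + N = -72 + 2*N)
44865/X(-96) + (-206)**2/(-18203) = 44865/(-72 + 2*(-96)) + (-206)**2/(-18203) = 44865/(-72 - 192) + 42436*(-1/18203) = 44865/(-264) - 42436/18203 = 44865*(-1/264) - 42436/18203 = -14955/88 - 42436/18203 = -275960233/1601864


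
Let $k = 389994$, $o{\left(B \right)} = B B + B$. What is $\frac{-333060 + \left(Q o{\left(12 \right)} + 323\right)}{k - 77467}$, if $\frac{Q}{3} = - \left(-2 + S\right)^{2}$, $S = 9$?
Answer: $- \frac{355669}{312527} \approx -1.138$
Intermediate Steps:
$Q = -147$ ($Q = 3 \left(- \left(-2 + 9\right)^{2}\right) = 3 \left(- 7^{2}\right) = 3 \left(\left(-1\right) 49\right) = 3 \left(-49\right) = -147$)
$o{\left(B \right)} = B + B^{2}$ ($o{\left(B \right)} = B^{2} + B = B + B^{2}$)
$\frac{-333060 + \left(Q o{\left(12 \right)} + 323\right)}{k - 77467} = \frac{-333060 + \left(- 147 \cdot 12 \left(1 + 12\right) + 323\right)}{389994 - 77467} = \frac{-333060 + \left(- 147 \cdot 12 \cdot 13 + 323\right)}{312527} = \left(-333060 + \left(\left(-147\right) 156 + 323\right)\right) \frac{1}{312527} = \left(-333060 + \left(-22932 + 323\right)\right) \frac{1}{312527} = \left(-333060 - 22609\right) \frac{1}{312527} = \left(-355669\right) \frac{1}{312527} = - \frac{355669}{312527}$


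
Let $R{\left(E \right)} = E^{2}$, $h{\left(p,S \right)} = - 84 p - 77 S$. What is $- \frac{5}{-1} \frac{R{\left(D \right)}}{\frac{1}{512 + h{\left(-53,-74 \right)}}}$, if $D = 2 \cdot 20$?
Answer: $85296000$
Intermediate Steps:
$D = 40$
$- \frac{5}{-1} \frac{R{\left(D \right)}}{\frac{1}{512 + h{\left(-53,-74 \right)}}} = - \frac{5}{-1} \frac{40^{2}}{\frac{1}{512 - -10150}} = \left(-5\right) \left(-1\right) \frac{1600}{\frac{1}{512 + \left(4452 + 5698\right)}} = 5 \frac{1600}{\frac{1}{512 + 10150}} = 5 \frac{1600}{\frac{1}{10662}} = 5 \cdot 1600 \frac{1}{\frac{1}{10662}} = 5 \cdot 1600 \cdot 10662 = 5 \cdot 17059200 = 85296000$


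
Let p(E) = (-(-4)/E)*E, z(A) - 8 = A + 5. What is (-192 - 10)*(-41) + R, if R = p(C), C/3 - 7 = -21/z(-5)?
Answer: 8286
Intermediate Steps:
z(A) = 13 + A (z(A) = 8 + (A + 5) = 8 + (5 + A) = 13 + A)
C = 105/8 (C = 21 + 3*(-21/(13 - 5)) = 21 + 3*(-21/8) = 21 - 63/8 = 105/8 ≈ 13.125)
p(E) = 4 (p(E) = (4/E)*E = 4)
R = 4
(-192 - 10)*(-41) + R = (-192 - 10)*(-41) + 4 = -202*(-41) + 4 = 8282 + 4 = 8286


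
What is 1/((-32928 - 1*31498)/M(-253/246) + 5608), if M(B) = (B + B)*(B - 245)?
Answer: 15312319/83922083044 ≈ 0.00018246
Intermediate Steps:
M(B) = 2*B*(-245 + B) (M(B) = (2*B)*(-245 + B) = 2*B*(-245 + B))
1/((-32928 - 1*31498)/M(-253/246) + 5608) = 1/((-32928 - 1*31498)/((2*(-253/246)*(-245 - 253/246))) + 5608) = 1/((-32928 - 31498)/((2*(-253*1/246)*(-245 - 253*1/246))) + 5608) = 1/(-64426*(-123/(253*(-245 - 253/246))) + 5608) = 1/(-64426/(2*(-253/246)*(-60523/246)) + 5608) = 1/(-64426/15312319/30258 + 5608) = 1/(-64426*30258/15312319 + 5608) = 1/(-1949401908/15312319 + 5608) = 1/(83922083044/15312319) = 15312319/83922083044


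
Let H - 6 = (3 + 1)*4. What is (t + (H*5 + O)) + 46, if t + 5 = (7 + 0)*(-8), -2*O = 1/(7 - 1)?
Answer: 1139/12 ≈ 94.917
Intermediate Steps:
H = 22 (H = 6 + (3 + 1)*4 = 6 + 4*4 = 6 + 16 = 22)
O = -1/12 (O = -1/(2*(7 - 1)) = -½/6 = -½*⅙ = -1/12 ≈ -0.083333)
t = -61 (t = -5 + (7 + 0)*(-8) = -5 + 7*(-8) = -5 - 56 = -61)
(t + (H*5 + O)) + 46 = (-61 + (22*5 - 1/12)) + 46 = (-61 + (110 - 1/12)) + 46 = (-61 + 1319/12) + 46 = 587/12 + 46 = 1139/12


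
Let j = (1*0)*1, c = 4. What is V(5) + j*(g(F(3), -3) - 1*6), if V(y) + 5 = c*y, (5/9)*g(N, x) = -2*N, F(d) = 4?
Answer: 15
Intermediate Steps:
g(N, x) = -18*N/5 (g(N, x) = 9*(-2*N)/5 = -18*N/5)
j = 0 (j = 0*1 = 0)
V(y) = -5 + 4*y
V(5) + j*(g(F(3), -3) - 1*6) = (-5 + 4*5) + 0*(-18/5*4 - 1*6) = (-5 + 20) + 0*(-72/5 - 6) = 15 + 0*(-102/5) = 15 + 0 = 15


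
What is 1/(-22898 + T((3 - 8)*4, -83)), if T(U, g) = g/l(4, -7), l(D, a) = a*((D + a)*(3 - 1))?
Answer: -42/961799 ≈ -4.3668e-5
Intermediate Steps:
l(D, a) = a*(2*D + 2*a) (l(D, a) = a*((D + a)*2) = a*(2*D + 2*a))
T(U, g) = g/42 (T(U, g) = g/((2*(-7)*(4 - 7))) = g/((2*(-7)*(-3))) = g/42)
1/(-22898 + T((3 - 8)*4, -83)) = 1/(-22898 + (1/42)*(-83)) = 1/(-22898 - 83/42) = 1/(-961799/42) = -42/961799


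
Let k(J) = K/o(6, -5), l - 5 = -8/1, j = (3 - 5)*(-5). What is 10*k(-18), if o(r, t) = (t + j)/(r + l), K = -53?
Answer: -318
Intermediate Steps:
j = 10 (j = -2*(-5) = 10)
l = -3 (l = 5 - 8/1 = 5 - 8*1 = 5 - 8 = -3)
o(r, t) = (10 + t)/(-3 + r) (o(r, t) = (t + 10)/(r - 3) = (10 + t)/(-3 + r))
k(J) = -159/5 (k(J) = -53*(-3 + 6)/(10 - 5) = -53/(5/3) = -53/((⅓)*5) = -53/5/3 = -53*⅗ = -159/5)
10*k(-18) = 10*(-159/5) = -318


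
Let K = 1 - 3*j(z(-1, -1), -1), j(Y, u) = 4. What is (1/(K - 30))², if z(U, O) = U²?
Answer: 1/1681 ≈ 0.00059488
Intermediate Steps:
K = -11 (K = 1 - 3*4 = 1 - 12 = -11)
(1/(K - 30))² = (1/(-11 - 30))² = (1/(-41))² = (-1/41)² = 1/1681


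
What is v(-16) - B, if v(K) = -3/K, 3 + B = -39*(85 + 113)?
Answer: 123603/16 ≈ 7725.2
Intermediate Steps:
B = -7725 (B = -3 - 39*(85 + 113) = -3 - 39*198 = -3 - 7722 = -7725)
v(-16) - B = -3/(-16) - 1*(-7725) = -3*(-1/16) + 7725 = 3/16 + 7725 = 123603/16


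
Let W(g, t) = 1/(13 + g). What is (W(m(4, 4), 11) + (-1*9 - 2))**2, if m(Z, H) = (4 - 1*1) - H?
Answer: 17161/144 ≈ 119.17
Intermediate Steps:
m(Z, H) = 3 - H (m(Z, H) = (4 - 1) - H = 3 - H)
(W(m(4, 4), 11) + (-1*9 - 2))**2 = (1/(13 + (3 - 1*4)) + (-1*9 - 2))**2 = (1/(13 + (3 - 4)) + (-9 - 2))**2 = (1/(13 - 1) - 11)**2 = (1/12 - 11)**2 = (-131/12)**2 = 17161/144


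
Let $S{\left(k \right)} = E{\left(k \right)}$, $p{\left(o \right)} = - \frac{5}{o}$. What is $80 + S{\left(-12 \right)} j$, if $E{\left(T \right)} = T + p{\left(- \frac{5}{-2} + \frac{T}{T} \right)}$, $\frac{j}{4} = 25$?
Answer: $- \frac{8840}{7} \approx -1262.9$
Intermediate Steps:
$j = 100$ ($j = 4 \cdot 25 = 100$)
$E{\left(T \right)} = - \frac{10}{7} + T$ ($E{\left(T \right)} = T - \frac{5}{- \frac{5}{-2} + \frac{T}{T}} = T - \frac{5}{\left(-5\right) \left(- \frac{1}{2}\right) + 1} = T - \frac{5}{\frac{5}{2} + 1} = T - \frac{5}{\frac{7}{2}} = T - \frac{10}{7} = - \frac{10}{7} + T$)
$S{\left(k \right)} = - \frac{10}{7} + k$
$80 + S{\left(-12 \right)} j = 80 + \left(- \frac{10}{7} - 12\right) 100 = 80 - \frac{9400}{7} = - \frac{8840}{7}$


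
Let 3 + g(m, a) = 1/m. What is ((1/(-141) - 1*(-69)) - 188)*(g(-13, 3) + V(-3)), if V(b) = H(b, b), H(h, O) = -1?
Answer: 889340/1833 ≈ 485.18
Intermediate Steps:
g(m, a) = -3 + 1/m
V(b) = -1
((1/(-141) - 1*(-69)) - 188)*(g(-13, 3) + V(-3)) = ((1/(-141) - 1*(-69)) - 188)*((-3 + 1/(-13)) - 1) = ((-1/141 + 69) - 188)*((-3 - 1/13) - 1) = (9728/141 - 188)*(-40/13 - 1) = -16780/141*(-53/13) = 889340/1833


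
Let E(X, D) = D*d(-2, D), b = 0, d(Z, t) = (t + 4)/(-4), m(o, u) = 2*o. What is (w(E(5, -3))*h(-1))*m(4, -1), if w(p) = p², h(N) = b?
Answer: 0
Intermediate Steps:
d(Z, t) = -1 - t/4 (d(Z, t) = (4 + t)*(-¼) = -1 - t/4)
h(N) = 0
E(X, D) = D*(-1 - D/4)
(w(E(5, -3))*h(-1))*m(4, -1) = ((-¼*(-3)*(4 - 3))²*0)*(2*4) = ((-¼*(-3)*1)²*0)*8 = ((¾)²*0)*8 = ((9/16)*0)*8 = 0*8 = 0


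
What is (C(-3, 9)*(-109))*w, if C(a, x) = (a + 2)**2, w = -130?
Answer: 14170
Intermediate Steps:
C(a, x) = (2 + a)**2
(C(-3, 9)*(-109))*w = ((2 - 3)**2*(-109))*(-130) = ((-1)**2*(-109))*(-130) = (1*(-109))*(-130) = -109*(-130) = 14170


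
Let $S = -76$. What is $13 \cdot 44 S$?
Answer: $-43472$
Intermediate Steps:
$13 \cdot 44 S = 13 \cdot 44 \left(-76\right) = 572 \left(-76\right) = -43472$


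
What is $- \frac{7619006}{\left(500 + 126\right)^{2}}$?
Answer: $- \frac{3809503}{195938} \approx -19.442$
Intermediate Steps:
$- \frac{7619006}{\left(500 + 126\right)^{2}} = - \frac{7619006}{626^{2}} = - \frac{7619006}{391876} = \left(-7619006\right) \frac{1}{391876} = - \frac{3809503}{195938}$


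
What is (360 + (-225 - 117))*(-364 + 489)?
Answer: 2250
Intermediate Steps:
(360 + (-225 - 117))*(-364 + 489) = (360 - 342)*125 = 18*125 = 2250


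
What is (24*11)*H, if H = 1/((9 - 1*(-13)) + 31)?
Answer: 264/53 ≈ 4.9811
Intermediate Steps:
H = 1/53 (H = 1/((9 + 13) + 31) = 1/(22 + 31) = 1/53 ≈ 0.018868)
(24*11)*H = (24*11)*(1/53) = 264*(1/53) = 264/53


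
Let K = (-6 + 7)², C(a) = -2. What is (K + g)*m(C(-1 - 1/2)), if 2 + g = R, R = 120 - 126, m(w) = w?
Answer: 14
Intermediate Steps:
K = 1 (K = 1² = 1)
R = -6
g = -8 (g = -2 - 6 = -8)
(K + g)*m(C(-1 - 1/2)) = (1 - 8)*(-2) = -7*(-2) = 14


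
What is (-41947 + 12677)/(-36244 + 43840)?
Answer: -14635/3798 ≈ -3.8533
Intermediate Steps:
(-41947 + 12677)/(-36244 + 43840) = -29270/7596 = -29270*1/7596 = -14635/3798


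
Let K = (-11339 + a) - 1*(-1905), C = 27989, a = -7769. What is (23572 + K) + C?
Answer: 34358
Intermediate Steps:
K = -17203 (K = (-11339 - 7769) - 1*(-1905) = -19108 + 1905 = -17203)
(23572 + K) + C = (23572 - 17203) + 27989 = 6369 + 27989 = 34358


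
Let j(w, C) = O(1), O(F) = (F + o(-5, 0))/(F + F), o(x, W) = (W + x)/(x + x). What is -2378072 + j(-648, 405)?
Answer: -9512285/4 ≈ -2.3781e+6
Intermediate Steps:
o(x, W) = (W + x)/(2*x) (o(x, W) = (W + x)/((2*x)) = (W + x)*(1/(2*x)) = (W + x)/(2*x))
O(F) = (½ + F)/(2*F) (O(F) = (F + (½)*(0 - 5)/(-5))/(F + F) = (F + (½)*(-⅕)*(-5))/((2*F)) = (F + ½)*(1/(2*F)) = (½ + F)*(1/(2*F)) = (½ + F)/(2*F))
j(w, C) = ¾ (j(w, C) = (¼)*(1 + 2*1)/1 = (¼)*1*(1 + 2) = (¼)*1*3 = ¾)
-2378072 + j(-648, 405) = -2378072 + ¾ = -9512285/4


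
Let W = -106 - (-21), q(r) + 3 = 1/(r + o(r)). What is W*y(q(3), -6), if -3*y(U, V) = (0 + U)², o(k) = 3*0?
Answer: 5440/27 ≈ 201.48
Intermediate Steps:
o(k) = 0
q(r) = -3 + 1/r (q(r) = -3 + 1/(r + 0) = -3 + 1/r)
y(U, V) = -U²/3 (y(U, V) = -(0 + U)²/3 = -U²/3)
W = -85 (W = -106 - 1*(-21) = -106 + 21 = -85)
W*y(q(3), -6) = -(-85)*(-3 + 1/3)²/3 = -(-85)*(-3 + ⅓)²/3 = -(-85)*(-8/3)²/3 = -(-85)*64/(3*9) = -85*(-64/27) = 5440/27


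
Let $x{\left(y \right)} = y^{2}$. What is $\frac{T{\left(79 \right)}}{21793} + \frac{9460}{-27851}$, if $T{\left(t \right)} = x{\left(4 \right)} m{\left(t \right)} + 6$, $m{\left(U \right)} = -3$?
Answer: $- \frac{207331522}{606956843} \approx -0.34159$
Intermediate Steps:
$T{\left(t \right)} = -42$ ($T{\left(t \right)} = 4^{2} \left(-3\right) + 6 = 16 \left(-3\right) + 6 = -48 + 6 = -42$)
$\frac{T{\left(79 \right)}}{21793} + \frac{9460}{-27851} = - \frac{42}{21793} + \frac{9460}{-27851} = \left(-42\right) \frac{1}{21793} + 9460 \left(- \frac{1}{27851}\right) = - \frac{42}{21793} - \frac{9460}{27851} = - \frac{207331522}{606956843}$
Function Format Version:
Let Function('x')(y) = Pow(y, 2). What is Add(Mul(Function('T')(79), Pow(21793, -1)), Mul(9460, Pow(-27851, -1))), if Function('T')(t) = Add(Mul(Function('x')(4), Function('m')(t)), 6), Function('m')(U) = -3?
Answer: Rational(-207331522, 606956843) ≈ -0.34159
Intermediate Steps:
Function('T')(t) = -42 (Function('T')(t) = Add(Mul(Pow(4, 2), -3), 6) = Add(Mul(16, -3), 6) = Add(-48, 6) = -42)
Add(Mul(Function('T')(79), Pow(21793, -1)), Mul(9460, Pow(-27851, -1))) = Add(Mul(-42, Pow(21793, -1)), Mul(9460, Pow(-27851, -1))) = Add(Mul(-42, Rational(1, 21793)), Mul(9460, Rational(-1, 27851))) = Add(Rational(-42, 21793), Rational(-9460, 27851)) = Rational(-207331522, 606956843)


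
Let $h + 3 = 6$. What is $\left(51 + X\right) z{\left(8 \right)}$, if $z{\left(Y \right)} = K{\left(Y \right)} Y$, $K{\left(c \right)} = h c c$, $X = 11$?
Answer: $95232$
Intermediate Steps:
$h = 3$ ($h = -3 + 6 = 3$)
$K{\left(c \right)} = 3 c^{2}$ ($K{\left(c \right)} = 3 c c = 3 c^{2}$)
$z{\left(Y \right)} = 3 Y^{3}$ ($z{\left(Y \right)} = 3 Y^{2} Y = 3 Y^{3}$)
$\left(51 + X\right) z{\left(8 \right)} = \left(51 + 11\right) 3 \cdot 8^{3} = 62 \cdot 3 \cdot 512 = 62 \cdot 1536 = 95232$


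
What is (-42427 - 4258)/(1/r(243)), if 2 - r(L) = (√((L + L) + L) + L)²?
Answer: 3403243130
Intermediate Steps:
r(L) = 2 - (L + √3*√L)² (r(L) = 2 - (√((L + L) + L) + L)² = 2 - (√(2*L + L) + L)² = 2 - (√(3*L) + L)² = 2 - (√3*√L + L)² = 2 - (L + √3*√L)²)
(-42427 - 4258)/(1/r(243)) = (-42427 - 4258)/(1/(2 - (243 + √3*√243)²)) = -(93370 - 46685*(243 + √3*(9*√3))²) = -(93370 - 46685*(243 + 27)²) = -46685/(1/(2 - 1*270²)) = -46685/(1/(2 - 1*72900)) = -46685/(1/(2 - 72900)) = -46685/(1/(-72898)) = -46685/(-1/72898) = -46685*(-72898) = 3403243130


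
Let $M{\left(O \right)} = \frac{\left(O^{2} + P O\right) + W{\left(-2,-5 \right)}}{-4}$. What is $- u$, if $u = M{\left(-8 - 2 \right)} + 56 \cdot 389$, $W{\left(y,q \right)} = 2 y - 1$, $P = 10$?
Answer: $- \frac{87141}{4} \approx -21785.0$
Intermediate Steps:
$W{\left(y,q \right)} = -1 + 2 y$
$M{\left(O \right)} = \frac{5}{4} - \frac{5 O}{2} - \frac{O^{2}}{4}$ ($M{\left(O \right)} = \frac{\left(O^{2} + 10 O\right) + \left(-1 + 2 \left(-2\right)\right)}{-4} = \left(\left(O^{2} + 10 O\right) - 5\right) \left(- \frac{1}{4}\right) = \left(-5 + O^{2} + 10 O\right) \left(- \frac{1}{4}\right) = \frac{5}{4} - \frac{5 O}{2} - \frac{O^{2}}{4}$)
$u = \frac{87141}{4}$ ($u = \left(\frac{5}{4} - \frac{5 \left(-8 - 2\right)}{2} - \frac{\left(-8 - 2\right)^{2}}{4}\right) + 56 \cdot 389 = \left(\frac{5}{4} - \frac{5 \left(-8 - 2\right)}{2} - \frac{\left(-8 - 2\right)^{2}}{4}\right) + 21784 = \left(\frac{5}{4} - -25 - \frac{\left(-10\right)^{2}}{4}\right) + 21784 = \left(\frac{5}{4} + 25 - 25\right) + 21784 = \frac{5}{4} + 21784 = \frac{87141}{4} \approx 21785.0$)
$- u = \left(-1\right) \frac{87141}{4} = - \frac{87141}{4}$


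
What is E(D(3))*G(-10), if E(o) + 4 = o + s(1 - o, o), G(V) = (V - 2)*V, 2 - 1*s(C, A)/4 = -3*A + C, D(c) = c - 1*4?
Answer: -2040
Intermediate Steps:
D(c) = -4 + c (D(c) = c - 4 = -4 + c)
s(C, A) = 8 - 4*C + 12*A (s(C, A) = 8 - 4*(-3*A + C) = 8 - 4*(C - 3*A) = 8 + (-4*C + 12*A) = 8 - 4*C + 12*A)
G(V) = V*(-2 + V) (G(V) = (-2 + V)*V = V*(-2 + V))
E(o) = 17*o (E(o) = -4 + (o + (8 - 4*(1 - o) + 12*o)) = -4 + (o + (8 + (-4 + 4*o) + 12*o)) = -4 + (o + (4 + 16*o)) = -4 + (4 + 17*o) = 17*o)
E(D(3))*G(-10) = (17*(-4 + 3))*(-10*(-2 - 10)) = (17*(-1))*(-10*(-12)) = -17*120 = -2040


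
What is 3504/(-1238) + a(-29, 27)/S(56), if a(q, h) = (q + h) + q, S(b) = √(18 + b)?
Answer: -1752/619 - 31*√74/74 ≈ -6.4341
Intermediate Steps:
a(q, h) = h + 2*q (a(q, h) = (h + q) + q = h + 2*q)
3504/(-1238) + a(-29, 27)/S(56) = 3504/(-1238) + (27 + 2*(-29))/(√(18 + 56)) = 3504*(-1/1238) + (27 - 58)/(√74) = -1752/619 - 31*√74/74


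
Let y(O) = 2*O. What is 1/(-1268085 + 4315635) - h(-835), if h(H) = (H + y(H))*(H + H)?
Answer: -12748968292499/3047550 ≈ -4.1833e+6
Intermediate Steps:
h(H) = 6*H**2 (h(H) = (H + 2*H)*(H + H) = (3*H)*(2*H) = 6*H**2)
1/(-1268085 + 4315635) - h(-835) = 1/(-1268085 + 4315635) - 6*(-835)**2 = 1/3047550 - 6*697225 = 1/3047550 - 1*4183350 = 1/3047550 - 4183350 = -12748968292499/3047550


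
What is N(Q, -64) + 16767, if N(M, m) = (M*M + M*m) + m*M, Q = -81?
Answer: 33696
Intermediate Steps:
N(M, m) = M² + 2*M*m (N(M, m) = (M² + M*m) + M*m = M² + 2*M*m)
N(Q, -64) + 16767 = -81*(-81 + 2*(-64)) + 16767 = -81*(-81 - 128) + 16767 = -81*(-209) + 16767 = 16929 + 16767 = 33696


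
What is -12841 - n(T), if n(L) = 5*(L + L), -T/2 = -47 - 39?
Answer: -14561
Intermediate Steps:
T = 172 (T = -2*(-47 - 39) = -2*(-86) = 172)
n(L) = 10*L (n(L) = 5*(2*L) = 10*L)
-12841 - n(T) = -12841 - 10*172 = -12841 - 1*1720 = -12841 - 1720 = -14561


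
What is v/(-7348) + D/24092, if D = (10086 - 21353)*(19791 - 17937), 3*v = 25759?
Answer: -6067080245/6987948 ≈ -868.22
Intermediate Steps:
v = 25759/3 (v = (1/3)*25759 = 25759/3 ≈ 8586.3)
D = -20889018 (D = -11267*1854 = -20889018)
v/(-7348) + D/24092 = (25759/3)/(-7348) - 20889018/24092 = (25759/3)*(-1/7348) - 20889018*1/24092 = -25759/22044 - 549711/634 = -6067080245/6987948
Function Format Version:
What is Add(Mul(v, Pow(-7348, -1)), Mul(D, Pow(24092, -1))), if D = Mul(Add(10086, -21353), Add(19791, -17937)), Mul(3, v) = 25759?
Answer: Rational(-6067080245, 6987948) ≈ -868.22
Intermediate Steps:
v = Rational(25759, 3) (v = Mul(Rational(1, 3), 25759) = Rational(25759, 3) ≈ 8586.3)
D = -20889018 (D = Mul(-11267, 1854) = -20889018)
Add(Mul(v, Pow(-7348, -1)), Mul(D, Pow(24092, -1))) = Add(Mul(Rational(25759, 3), Pow(-7348, -1)), Mul(-20889018, Pow(24092, -1))) = Add(Mul(Rational(25759, 3), Rational(-1, 7348)), Mul(-20889018, Rational(1, 24092))) = Add(Rational(-25759, 22044), Rational(-549711, 634)) = Rational(-6067080245, 6987948)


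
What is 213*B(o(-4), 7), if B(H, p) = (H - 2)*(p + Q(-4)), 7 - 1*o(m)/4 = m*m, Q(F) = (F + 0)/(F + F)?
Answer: -60705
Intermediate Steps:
Q(F) = ½ (Q(F) = F/((2*F)) = F*(1/(2*F)) = ½)
o(m) = 28 - 4*m² (o(m) = 28 - 4*m*m = 28 - 4*m²)
B(H, p) = (½ + p)*(-2 + H) (B(H, p) = (H - 2)*(p + ½) = (-2 + H)*(½ + p) = (½ + p)*(-2 + H))
213*B(o(-4), 7) = 213*(-1 + (28 - 4*(-4)²)/2 - 2*7 + (28 - 4*(-4)²)*7) = 213*(-1 + (28 - 4*16)/2 - 14 + (28 - 4*16)*7) = 213*(-1 + (28 - 64)/2 - 14 + (28 - 64)*7) = 213*(-1 + (½)*(-36) - 14 - 36*7) = 213*(-1 - 18 - 14 - 252) = 213*(-285) = -60705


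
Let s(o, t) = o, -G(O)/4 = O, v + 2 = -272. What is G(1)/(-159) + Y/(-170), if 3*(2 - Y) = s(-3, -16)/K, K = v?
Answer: 99347/7406220 ≈ 0.013414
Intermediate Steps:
v = -274 (v = -2 - 272 = -274)
G(O) = -4*O
K = -274
Y = 547/274 (Y = 2 - (-1)/(-274) = 2 - (-1)*(-1)/274 = 2 - 1/3*3/274 = 2 - 1/274 = 547/274 ≈ 1.9963)
G(1)/(-159) + Y/(-170) = -4*1/(-159) + (547/274)/(-170) = -4*(-1/159) + (547/274)*(-1/170) = 4/159 - 547/46580 = 99347/7406220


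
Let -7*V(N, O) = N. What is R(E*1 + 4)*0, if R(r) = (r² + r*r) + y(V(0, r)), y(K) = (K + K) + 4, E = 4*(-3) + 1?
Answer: 0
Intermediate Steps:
V(N, O) = -N/7
E = -11 (E = -12 + 1 = -11)
y(K) = 4 + 2*K (y(K) = 2*K + 4 = 4 + 2*K)
R(r) = 4 + 2*r² (R(r) = (r² + r*r) + (4 + 2*(-⅐*0)) = (r² + r²) + (4 + 2*0) = 2*r² + (4 + 0) = 2*r² + 4 = 4 + 2*r²)
R(E*1 + 4)*0 = (4 + 2*(-11*1 + 4)²)*0 = (4 + 2*(-11 + 4)²)*0 = (4 + 2*(-7)²)*0 = (4 + 2*49)*0 = (4 + 98)*0 = 102*0 = 0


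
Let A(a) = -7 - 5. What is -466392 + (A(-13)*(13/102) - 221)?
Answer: -7932447/17 ≈ -4.6661e+5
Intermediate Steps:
A(a) = -12
-466392 + (A(-13)*(13/102) - 221) = -466392 + (-156/102 - 221) = -466392 + (-12*13/102 - 221) = -466392 + (-26/17 - 221) = -466392 - 3783/17 = -7932447/17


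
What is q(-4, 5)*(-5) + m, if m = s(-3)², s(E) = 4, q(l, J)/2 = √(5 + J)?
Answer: 16 - 10*√10 ≈ -15.623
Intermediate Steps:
q(l, J) = 2*√(5 + J)
m = 16 (m = 4² = 16)
q(-4, 5)*(-5) + m = (2*√(5 + 5))*(-5) + 16 = (2*√10)*(-5) + 16 = -10*√10 + 16 = 16 - 10*√10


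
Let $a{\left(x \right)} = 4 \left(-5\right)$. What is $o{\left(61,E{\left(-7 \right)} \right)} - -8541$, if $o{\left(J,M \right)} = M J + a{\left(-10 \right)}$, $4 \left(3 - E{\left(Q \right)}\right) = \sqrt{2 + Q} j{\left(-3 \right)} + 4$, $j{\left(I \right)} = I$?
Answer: $8643 + \frac{183 i \sqrt{5}}{4} \approx 8643.0 + 102.3 i$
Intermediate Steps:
$a{\left(x \right)} = -20$
$E{\left(Q \right)} = 2 + \frac{3 \sqrt{2 + Q}}{4}$ ($E{\left(Q \right)} = 3 - \frac{\sqrt{2 + Q} \left(-3\right) + 4}{4} = 3 - \frac{- 3 \sqrt{2 + Q} + 4}{4} = 3 - \frac{4 - 3 \sqrt{2 + Q}}{4} = 3 + \left(-1 + \frac{3 \sqrt{2 + Q}}{4}\right) = 2 + \frac{3 \sqrt{2 + Q}}{4}$)
$o{\left(J,M \right)} = -20 + J M$ ($o{\left(J,M \right)} = M J - 20 = J M - 20 = -20 + J M$)
$o{\left(61,E{\left(-7 \right)} \right)} - -8541 = \left(-20 + 61 \left(2 + \frac{3 \sqrt{2 - 7}}{4}\right)\right) - -8541 = \left(-20 + 61 \left(2 + \frac{3 \sqrt{-5}}{4}\right)\right) + 8541 = \left(-20 + 61 \left(2 + \frac{3 i \sqrt{5}}{4}\right)\right) + 8541 = \left(-20 + \left(122 + \frac{183 i \sqrt{5}}{4}\right)\right) + 8541 = \left(102 + \frac{183 i \sqrt{5}}{4}\right) + 8541 = 8643 + \frac{183 i \sqrt{5}}{4}$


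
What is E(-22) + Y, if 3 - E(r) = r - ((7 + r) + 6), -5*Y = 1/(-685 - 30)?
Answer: 57201/3575 ≈ 16.000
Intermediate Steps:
Y = 1/3575 (Y = -1/(5*(-685 - 30)) = -⅕/(-715) = -⅕*(-1/715) = 1/3575 ≈ 0.00027972)
E(r) = 16 (E(r) = 3 - (r - ((7 + r) + 6)) = 3 - (r - (13 + r)) = 3 - (r + (-13 - r)) = 3 - 1*(-13) = 3 + 13 = 16)
E(-22) + Y = 16 + 1/3575 = 57201/3575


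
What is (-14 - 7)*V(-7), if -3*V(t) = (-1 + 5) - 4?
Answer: 0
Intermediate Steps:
V(t) = 0 (V(t) = -((-1 + 5) - 4)/3 = -(4 - 4)/3 = -1/3*0 = 0)
(-14 - 7)*V(-7) = (-14 - 7)*0 = -21*0 = 0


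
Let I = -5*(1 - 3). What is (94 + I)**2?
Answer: 10816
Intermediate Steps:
I = 10 (I = -5*(-2) = 10)
(94 + I)**2 = (94 + 10)**2 = 104**2 = 10816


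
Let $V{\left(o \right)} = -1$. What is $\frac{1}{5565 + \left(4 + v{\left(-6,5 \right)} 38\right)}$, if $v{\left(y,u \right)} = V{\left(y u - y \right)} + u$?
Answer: $\frac{1}{5721} \approx 0.00017479$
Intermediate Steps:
$v{\left(y,u \right)} = -1 + u$
$\frac{1}{5565 + \left(4 + v{\left(-6,5 \right)} 38\right)} = \frac{1}{5565 + \left(4 + \left(-1 + 5\right) 38\right)} = \frac{1}{5565 + \left(4 + 4 \cdot 38\right)} = \frac{1}{5565 + \left(4 + 152\right)} = \frac{1}{5565 + 156} = \frac{1}{5721}$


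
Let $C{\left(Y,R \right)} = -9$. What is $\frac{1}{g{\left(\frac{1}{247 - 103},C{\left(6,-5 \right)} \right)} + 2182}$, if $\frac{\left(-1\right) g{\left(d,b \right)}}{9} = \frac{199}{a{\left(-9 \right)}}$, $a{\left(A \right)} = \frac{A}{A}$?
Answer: $\frac{1}{391} \approx 0.0025575$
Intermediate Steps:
$a{\left(A \right)} = 1$
$g{\left(d,b \right)} = -1791$ ($g{\left(d,b \right)} = - 9 \cdot \frac{199}{1} = - 9 \cdot 199 \cdot 1 = \left(-9\right) 199 = -1791$)
$\frac{1}{g{\left(\frac{1}{247 - 103},C{\left(6,-5 \right)} \right)} + 2182} = \frac{1}{-1791 + 2182} = \frac{1}{391}$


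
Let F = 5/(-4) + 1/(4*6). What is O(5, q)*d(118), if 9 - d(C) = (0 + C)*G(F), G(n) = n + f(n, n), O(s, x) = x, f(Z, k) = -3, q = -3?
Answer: -6067/4 ≈ -1516.8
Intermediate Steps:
F = -29/24 (F = 5*(-1/4) + (1/4)*(1/6) = -5/4 + 1/24 = -29/24 ≈ -1.2083)
G(n) = -3 + n (G(n) = n - 3 = -3 + n)
d(C) = 9 + 101*C/24 (d(C) = 9 - (0 + C)*(-3 - 29/24) = 9 - C*(-101)/24 = 9 - (-101)*C/24 = 9 + 101*C/24)
O(5, q)*d(118) = -3*(9 + (101/24)*118) = -3*(9 + 5959/12) = -3*6067/12 = -6067/4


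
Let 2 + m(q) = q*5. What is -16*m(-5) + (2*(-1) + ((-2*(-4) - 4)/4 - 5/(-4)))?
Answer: 1729/4 ≈ 432.25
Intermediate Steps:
m(q) = -2 + 5*q (m(q) = -2 + q*5 = -2 + 5*q)
-16*m(-5) + (2*(-1) + ((-2*(-4) - 4)/4 - 5/(-4))) = -16*(-2 + 5*(-5)) + (2*(-1) + ((-2*(-4) - 4)/4 - 5/(-4))) = -16*(-2 - 25) + (-2 + ((8 - 4)*(¼) - 5*(-¼))) = -16*(-27) + (-2 + (4*(¼) + 5/4)) = 432 + (-2 + (1 + 5/4)) = 432 + (-2 + 9/4) = 432 + ¼ = 1729/4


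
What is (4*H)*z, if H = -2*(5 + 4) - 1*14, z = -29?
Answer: 3712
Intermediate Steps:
H = -32 (H = -2*9 - 14 = -18 - 14 = -32)
(4*H)*z = (4*(-32))*(-29) = -128*(-29) = 3712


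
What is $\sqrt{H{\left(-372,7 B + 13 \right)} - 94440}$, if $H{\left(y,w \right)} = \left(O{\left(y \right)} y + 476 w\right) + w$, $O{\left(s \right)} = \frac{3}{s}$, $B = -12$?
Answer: $108 i \sqrt{11} \approx 358.2 i$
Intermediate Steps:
$H{\left(y,w \right)} = 3 + 477 w$ ($H{\left(y,w \right)} = \left(\frac{3}{y} y + 476 w\right) + w = \left(3 + 476 w\right) + w = 3 + 477 w$)
$\sqrt{H{\left(-372,7 B + 13 \right)} - 94440} = \sqrt{\left(3 + 477 \left(7 \left(-12\right) + 13\right)\right) - 94440} = \sqrt{\left(3 + 477 \left(-84 + 13\right)\right) - 94440} = \sqrt{\left(3 + 477 \left(-71\right)\right) - 94440} = \sqrt{\left(3 - 33867\right) - 94440} = \sqrt{-33864 - 94440} = \sqrt{-128304} = 108 i \sqrt{11}$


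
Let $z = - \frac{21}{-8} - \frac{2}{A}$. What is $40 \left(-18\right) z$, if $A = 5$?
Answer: $-1602$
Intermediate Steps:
$z = \frac{89}{40}$ ($z = - \frac{21}{-8} - \frac{2}{5} = \left(-21\right) \left(- \frac{1}{8}\right) - \frac{2}{5} = \frac{21}{8} - \frac{2}{5} = \frac{89}{40} \approx 2.225$)
$40 \left(-18\right) z = 40 \left(-18\right) \frac{89}{40} = \left(-720\right) \frac{89}{40} = -1602$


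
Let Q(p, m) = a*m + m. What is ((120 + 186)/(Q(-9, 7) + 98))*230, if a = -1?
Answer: 35190/49 ≈ 718.16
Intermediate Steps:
Q(p, m) = 0 (Q(p, m) = -m + m = 0)
((120 + 186)/(Q(-9, 7) + 98))*230 = ((120 + 186)/(0 + 98))*230 = (306/98)*230 = (306*(1/98))*230 = (153/49)*230 = 35190/49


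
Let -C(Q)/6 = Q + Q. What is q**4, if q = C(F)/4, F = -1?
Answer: 81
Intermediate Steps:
C(Q) = -12*Q (C(Q) = -6*(Q + Q) = -12*Q)
q = 3 (q = -12*(-1)/4 = 12*(1/4) = 3)
q**4 = 3**4 = 81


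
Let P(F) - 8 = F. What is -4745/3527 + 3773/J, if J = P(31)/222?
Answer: 984683769/45851 ≈ 21476.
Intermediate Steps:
P(F) = 8 + F
J = 13/74 (J = (8 + 31)/222 = 39*(1/222) = 13/74 ≈ 0.17568)
-4745/3527 + 3773/J = -4745/3527 + 3773/(13/74) = -4745*1/3527 + 3773*(74/13) = -4745/3527 + 279202/13 = 984683769/45851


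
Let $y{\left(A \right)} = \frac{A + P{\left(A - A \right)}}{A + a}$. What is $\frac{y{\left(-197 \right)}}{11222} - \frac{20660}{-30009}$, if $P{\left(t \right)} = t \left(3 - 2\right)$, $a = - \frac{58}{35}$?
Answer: $\frac{1612235765615}{2341499219094} \approx 0.68855$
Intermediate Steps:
$a = - \frac{58}{35}$ ($a = \left(-58\right) \frac{1}{35} = - \frac{58}{35} \approx -1.6571$)
$P{\left(t \right)} = t$ ($P{\left(t \right)} = t 1 = t$)
$y{\left(A \right)} = \frac{A}{- \frac{58}{35} + A}$ ($y{\left(A \right)} = \frac{A + \left(A - A\right)}{A - \frac{58}{35}} = \frac{A + 0}{- \frac{58}{35} + A} = \frac{A}{- \frac{58}{35} + A}$)
$\frac{y{\left(-197 \right)}}{11222} - \frac{20660}{-30009} = \frac{35 \left(-197\right) \frac{1}{-58 + 35 \left(-197\right)}}{11222} - \frac{20660}{-30009} = 35 \left(-197\right) \frac{1}{-58 - 6895} \cdot \frac{1}{11222} - - \frac{20660}{30009} = 35 \left(-197\right) \frac{1}{-6953} \cdot \frac{1}{11222} + \frac{20660}{30009} = 35 \left(-197\right) \left(- \frac{1}{6953}\right) \frac{1}{11222} + \frac{20660}{30009} = \frac{6895}{6953} \cdot \frac{1}{11222} + \frac{20660}{30009} = \frac{6895}{78026566} + \frac{20660}{30009} = \frac{1612235765615}{2341499219094}$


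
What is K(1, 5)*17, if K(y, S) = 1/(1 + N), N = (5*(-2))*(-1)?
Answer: 17/11 ≈ 1.5455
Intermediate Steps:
N = 10 (N = -10*(-1) = 10)
K(y, S) = 1/11 (K(y, S) = 1/(1 + 10) = 1/11)
K(1, 5)*17 = (1/11)*17 = 17/11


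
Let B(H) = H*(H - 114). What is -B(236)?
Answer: -28792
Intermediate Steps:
B(H) = H*(-114 + H)
-B(236) = -236*(-114 + 236) = -236*122 = -1*28792 = -28792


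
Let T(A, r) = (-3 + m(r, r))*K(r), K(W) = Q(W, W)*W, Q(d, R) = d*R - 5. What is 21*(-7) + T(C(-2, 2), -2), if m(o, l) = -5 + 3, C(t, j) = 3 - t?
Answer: -157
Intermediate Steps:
Q(d, R) = -5 + R*d (Q(d, R) = R*d - 5 = -5 + R*d)
m(o, l) = -2
K(W) = W*(-5 + W²) (K(W) = (-5 + W*W)*W = (-5 + W²)*W = W*(-5 + W²))
T(A, r) = -5*r*(-5 + r²) (T(A, r) = (-3 - 2)*(r*(-5 + r²)) = -5*r*(-5 + r²))
21*(-7) + T(C(-2, 2), -2) = 21*(-7) + 5*(-2)*(5 - 1*(-2)²) = -147 + 5*(-2)*(5 - 1*4) = -147 + 5*(-2)*(5 - 4) = -147 + 5*(-2)*1 = -147 - 10 = -157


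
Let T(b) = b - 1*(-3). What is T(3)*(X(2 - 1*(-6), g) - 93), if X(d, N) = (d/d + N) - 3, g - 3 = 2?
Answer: -540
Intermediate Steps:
g = 5 (g = 3 + 2 = 5)
T(b) = 3 + b (T(b) = b + 3 = 3 + b)
X(d, N) = -2 + N (X(d, N) = (1 + N) - 3 = -2 + N)
T(3)*(X(2 - 1*(-6), g) - 93) = (3 + 3)*((-2 + 5) - 93) = 6*(3 - 93) = 6*(-90) = -540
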